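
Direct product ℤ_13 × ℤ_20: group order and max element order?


|ℤ_13 × ℤ_20| = 13 × 20 = 260
Max element order = lcm(13,20) = 260
Cyclic? Yes (gcd=1)

|ℤ_13×ℤ_20| = 260, max element order = 260


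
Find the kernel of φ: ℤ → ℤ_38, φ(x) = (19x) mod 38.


Kernel = preimage of identity
ker(φ) = {x ∈ ℤ : 19x ≡ 0 (mod 38)}. gcd(19,38) = 19, so 19x ≡ 0 (mod 38) ⟺ x ≡ 0 (mod 38/19 = 2). Hence ker(φ) = 2ℤ

ker(φ) = 2ℤ


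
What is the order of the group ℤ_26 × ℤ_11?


|A × B| = |A| · |B|
|ℤ_26 × ℤ_11| = 26 × 11 = 286

|ℤ_26 × ℤ_11| = 286


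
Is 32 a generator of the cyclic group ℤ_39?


g generates ℤ_n iff gcd(g, n) = 1
gcd(32, 39) = 1
Since gcd = 1, 32 is a generator.

Yes, 32 generates ℤ_39


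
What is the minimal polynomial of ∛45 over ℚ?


∛45 satisfies x³ - 45 = 0, irreducible over ℚ (no rational root; 45 is not a perfect cube)

Minimal polynomial: x³ - 45


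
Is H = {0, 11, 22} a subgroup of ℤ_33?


Subgroup test for H = {0, 11, 22} in (ℤ_33, +):
(1) 0 ∈ H? Yes
(2) Closure: for all a,b ∈ H, (a+b) mod 33 ∈ H? Yes
(3) Inverses: for all a ∈ H, -a mod 33 ∈ H? Yes

Yes, H is a subgroup of ℤ_33


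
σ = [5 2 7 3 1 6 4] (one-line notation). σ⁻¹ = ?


To find σ⁻¹, swap domain and range:
σ(1) = 5 → σ⁻¹(5) = 1
σ(2) = 2 → σ⁻¹(2) = 2
σ(3) = 7 → σ⁻¹(7) = 3
σ(4) = 3 → σ⁻¹(3) = 4
σ(5) = 1 → σ⁻¹(1) = 5
σ(6) = 6 → σ⁻¹(6) = 6
σ(7) = 4 → σ⁻¹(4) = 7

σ⁻¹ = [5 2 4 7 1 6 3]


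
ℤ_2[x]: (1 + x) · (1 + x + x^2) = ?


Expand and collect like terms; reduce coefficients mod 2:
x^0: 1·1 = 1 ≡ 1 (mod 2)
x^1: 1·1 + 1·1 = 2 ≡ 0 (mod 2)
x^2: 1·1 + 1·1 = 2 ≡ 0 (mod 2)
x^3: 1·1 = 1 ≡ 1 (mod 2)
Result: 1 + x^3

f · g = 1 + x^3


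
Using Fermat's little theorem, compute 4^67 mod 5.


Fermat's little theorem: if p is prime and gcd(a,p)=1, then a^(p-1) ≡ 1 (mod p)
p = 5 is prime, gcd(4,5) = 1
Reduce exponent: 67 mod 4 = 3
So 4^67 ≡ 4^3 (mod 5)
4^3 mod 5 = 4

4^67 ≡ 4 (mod 5)


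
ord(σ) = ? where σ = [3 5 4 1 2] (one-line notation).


Cycle decomposition: (1 3 4) (2 5)
Cycle lengths: 3, 2
Order = lcm(3, 2) = 6

ord(σ) = 6


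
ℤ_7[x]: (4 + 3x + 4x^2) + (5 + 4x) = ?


Add coefficients mod 7:
x^0: 4 + 5 = 2 (mod 7)
x^1: 3 + 4 = 0 (mod 7)
x^2: 4 + 0 = 4 (mod 7)
Result: 2 + 4x^2

f + g = 2 + 4x^2


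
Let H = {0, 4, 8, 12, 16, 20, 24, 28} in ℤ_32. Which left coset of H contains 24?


24 + H = {24 + h (mod 32) : h ∈ H}
24+0=24, 24+4=28, 24+8=0, 24+12=4, 24+16=8, 24+20=12, 24+24=16, 24+28=20
24 + H = {0, 4, 8, 12, 16, 20, 24, 28} = 0 + H

24 + H = {0, 4, 8, 12, 16, 20, 24, 28}


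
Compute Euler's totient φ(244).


Factor n: 244 = 2^2 × 61
φ(n) = n · ∏(1 - 1/p) over distinct primes p | n
φ(244) = 244 · (1 - 1/2) · (1 - 1/61) = 120

φ(244) = 120


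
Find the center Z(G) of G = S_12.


Z(G) = {g ∈ G | gx = xg for all x ∈ G}
S_n is non-abelian for n ≥ 3; Z(S_12) is trivial

Z(S_12) = {e}


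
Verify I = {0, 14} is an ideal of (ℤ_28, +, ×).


Check ideal conditions for I = {0, 14} in ℤ_28:
(1) I is an additive subgroup? Yes
(2) For r ∈ ℤ_28 and a ∈ I: r·a ∈ I? Yes

Yes, I is an ideal of ℤ_28


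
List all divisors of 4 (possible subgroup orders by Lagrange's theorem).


Lagrange's theorem: |H| divides |G|
|G| = 4
Divisors of 4: 1, 2, 4

Possible subgroup orders: {1, 2, 4}


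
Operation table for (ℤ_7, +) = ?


Elements: {0, 1, 2, 3, 4, 5, 6}
Operation: addition mod 7
Entry (a, b) = (a + b) mod 7

Cayley table:
  | 0 | 1 | 2 | 3 | 4 | 5 | 6
0 | 0 | 1 | 2 | 3 | 4 | 5 | 6
1 | 1 | 2 | 3 | 4 | 5 | 6 | 0
2 | 2 | 3 | 4 | 5 | 6 | 0 | 1
3 | 3 | 4 | 5 | 6 | 0 | 1 | 2
4 | 4 | 5 | 6 | 0 | 1 | 2 | 3
5 | 5 | 6 | 0 | 1 | 2 | 3 | 4
6 | 6 | 0 | 1 | 2 | 3 | 4 | 5


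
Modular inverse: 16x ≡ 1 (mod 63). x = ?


Use the extended Euclidean algorithm to write 1 = 16·s + 63·t; then s mod 63 is the inverse.
Euclidean algorithm:
  16 = 0·63 + 16
  63 = 3·16 + 15
  16 = 1·15 + 1
  15 = 15·1 + 0
gcd(16,63) = 1
Back-substitution gives: 16·(4) + 63·(-1) = 1
So 16⁻¹ ≡ 4 ≡ 4 (mod 63)
Check: 16 × 4 = 64 ≡ 1 (mod 63) ✓

16⁻¹ ≡ 4 (mod 63)


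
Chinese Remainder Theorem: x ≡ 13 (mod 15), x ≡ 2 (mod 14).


m₁ = 15, m₂ = 14, gcd = 1, so CRT applies. M = m₁·m₂ = 210
Let M₁ = M/m₁ = 14, M₂ = M/m₂ = 15
Find y₁ ≡ M₁⁻¹ (mod m₁): 14⁻¹ ≡ 14 (mod 15)
Find y₂ ≡ M₂⁻¹ (mod m₂): 15⁻¹ ≡ 1 (mod 14)
x = a₁·M₁·y₁ + a₂·M₂·y₂ = 13·14·14 + 2·15·1 = 2578
Reduce mod 210: x ≡ 58
Check: 58 mod 15 = 13 ✓, 58 mod 14 = 2 ✓

x ≡ 58 (mod 210)


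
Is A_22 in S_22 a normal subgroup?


H = A_22 in S_22
A_22 has index 2 in S_22, and every subgroup of index 2 is normal

Yes, normal subgroup


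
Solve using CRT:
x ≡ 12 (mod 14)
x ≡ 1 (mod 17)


m₁ = 14, m₂ = 17, gcd = 1, so CRT applies. M = m₁·m₂ = 238
Let M₁ = M/m₁ = 17, M₂ = M/m₂ = 14
Find y₁ ≡ M₁⁻¹ (mod m₁): 17⁻¹ ≡ 5 (mod 14)
Find y₂ ≡ M₂⁻¹ (mod m₂): 14⁻¹ ≡ 11 (mod 17)
x = a₁·M₁·y₁ + a₂·M₂·y₂ = 12·17·5 + 1·14·11 = 1174
Reduce mod 238: x ≡ 222
Check: 222 mod 14 = 12 ✓, 222 mod 17 = 1 ✓

x ≡ 222 (mod 238)


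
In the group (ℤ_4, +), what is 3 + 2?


Operation: addition mod 4
3 + 2 = (a + b) mod 4 with a = 3, b = 2

3 + 2 = 1


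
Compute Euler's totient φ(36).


Factor n: 36 = 2^2 × 3^2
φ(n) = n · ∏(1 - 1/p) over distinct primes p | n
φ(36) = 36 · (1 - 1/2) · (1 - 1/3) = 12

φ(36) = 12


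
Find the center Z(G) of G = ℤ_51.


Z(G) = {g ∈ G | gx = xg for all x ∈ G}
ℤ_51 is abelian, so Z(G) = G

Z(ℤ_51) = ℤ_51


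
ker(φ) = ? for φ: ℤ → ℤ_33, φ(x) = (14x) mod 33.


Kernel = preimage of identity
ker(φ) = {x ∈ ℤ : 14x ≡ 0 (mod 33)}. gcd(14,33) = 1, so 14x ≡ 0 (mod 33) ⟺ x ≡ 0 (mod 33/1 = 33). Hence ker(φ) = 33ℤ

ker(φ) = 33ℤ


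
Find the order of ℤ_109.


ℤ_n has n elements.

|ℤ_109| = 109


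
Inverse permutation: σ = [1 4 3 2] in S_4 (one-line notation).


To find σ⁻¹, swap domain and range:
σ(1) = 1 → σ⁻¹(1) = 1
σ(2) = 4 → σ⁻¹(4) = 2
σ(3) = 3 → σ⁻¹(3) = 3
σ(4) = 2 → σ⁻¹(2) = 4

σ⁻¹ = [1 4 3 2]


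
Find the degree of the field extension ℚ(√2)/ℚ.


√2 has minimal polynomial x² - 2 (irreducible over ℚ since 2 is squarefree)

[ℚ(√2)/ℚ] = 2


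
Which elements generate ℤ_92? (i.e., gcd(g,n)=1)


g generates ℤ_n iff gcd(g,n) = 1
Prime factors of 92: 2, 23
Generators are g ∈ {1,...,91} not divisible by any of these primes.
Generators: {1, 3, 5, 7, 9, 11, 13, 15, 17, 19, 21, 25, 27, 29, 31, 33, 35, 37, 39, 41, 43, 45, 47, 49, 51, 53, 55, 57, 59, 61, 63, 65, 67, 71, 73, 75, 77, 79, 81, 83, 85, 87, 89, 91}
Number of generators = φ(92) = 44

Generators of ℤ_92 = {1, 3, 5, 7, 9, 11, 13, 15, 17, 19, 21, 25, 27, 29, 31, 33, 35, 37, 39, 41, 43, 45, 47, 49, 51, 53, 55, 57, 59, 61, 63, 65, 67, 71, 73, 75, 77, 79, 81, 83, 85, 87, 89, 91}


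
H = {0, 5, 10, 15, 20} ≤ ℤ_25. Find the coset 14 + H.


14 + H = {14 + h (mod 25) : h ∈ H}
14+0=14, 14+5=19, 14+10=24, 14+15=4, 14+20=9
14 + H = {4, 9, 14, 19, 24} = 4 + H

14 + H = {4, 9, 14, 19, 24}


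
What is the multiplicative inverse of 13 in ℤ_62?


Use the extended Euclidean algorithm to write 1 = 13·s + 62·t; then s mod 62 is the inverse.
Euclidean algorithm:
  13 = 0·62 + 13
  62 = 4·13 + 10
  13 = 1·10 + 3
  10 = 3·3 + 1
  3 = 3·1 + 0
gcd(13,62) = 1
Back-substitution gives: 13·(-19) + 62·(4) = 1
So 13⁻¹ ≡ -19 ≡ 43 (mod 62)
Check: 13 × 43 = 559 ≡ 1 (mod 62) ✓

13⁻¹ ≡ 43 (mod 62)


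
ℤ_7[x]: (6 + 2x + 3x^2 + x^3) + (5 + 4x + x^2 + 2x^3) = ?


Add coefficients mod 7:
x^0: 6 + 5 = 4 (mod 7)
x^1: 2 + 4 = 6 (mod 7)
x^2: 3 + 1 = 4 (mod 7)
x^3: 1 + 2 = 3 (mod 7)
Result: 4 + 6x + 4x^2 + 3x^3

f + g = 4 + 6x + 4x^2 + 3x^3


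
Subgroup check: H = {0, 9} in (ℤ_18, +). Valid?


Subgroup test for H = {0, 9} in (ℤ_18, +):
(1) 0 ∈ H? Yes
(2) Closure: for all a,b ∈ H, (a+b) mod 18 ∈ H? Yes
(3) Inverses: for all a ∈ H, -a mod 18 ∈ H? Yes

Yes, H is a subgroup of ℤ_18


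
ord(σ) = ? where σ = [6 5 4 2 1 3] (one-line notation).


Cycle decomposition: (1 6 3 4 2 5)
Cycle lengths: 6
Order = lcm(6) = 6

ord(σ) = 6


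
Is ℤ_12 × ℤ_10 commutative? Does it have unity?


Direct product ring; commutative with unity (1,1); but (1,0)·(0,1) = (0,0) gives zero divisors, so not an integral domain
Commutative: Yes
Integral domain: No
Has unity: Yes

ℤ_12 × ℤ_10: Commutative=Yes, Unity=Yes


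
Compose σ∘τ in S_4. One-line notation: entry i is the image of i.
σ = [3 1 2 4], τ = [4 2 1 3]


σ∘τ: apply τ first, then σ
1 →τ 4 →σ 4
2 →τ 2 →σ 1
3 →τ 1 →σ 3
4 →τ 3 →σ 2

σ∘τ = [4 1 3 2]


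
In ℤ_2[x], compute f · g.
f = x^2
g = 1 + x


Expand and collect like terms; reduce coefficients mod 2:
x^0: 0·1 = 0 ≡ 0 (mod 2)
x^1: 0·1 + 0·1 = 0 ≡ 0 (mod 2)
x^2: 0·1 + 1·1 = 1 ≡ 1 (mod 2)
x^3: 1·1 = 1 ≡ 1 (mod 2)
Result: x^2 + x^3

f · g = x^2 + x^3


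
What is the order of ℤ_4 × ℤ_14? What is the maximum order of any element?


|ℤ_4 × ℤ_14| = 4 × 14 = 56
Max element order = lcm(4,14) = 28
Cyclic? No (gcd=2)

|ℤ_4×ℤ_14| = 56, max element order = 28


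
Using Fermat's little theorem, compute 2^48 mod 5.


Fermat's little theorem: if p is prime and gcd(a,p)=1, then a^(p-1) ≡ 1 (mod p)
p = 5 is prime, gcd(2,5) = 1
Reduce exponent: 48 mod 4 = 0
So 2^48 ≡ 2^0 (mod 5)
2^0 = 1

2^48 ≡ 1 (mod 5)


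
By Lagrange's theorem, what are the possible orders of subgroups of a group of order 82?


Lagrange's theorem: |H| divides |G|
|G| = 82
Divisors of 82: 1, 2, 41, 82

Possible subgroup orders: {1, 2, 41, 82}


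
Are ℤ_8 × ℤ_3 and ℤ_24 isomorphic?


Comparing ℤ_8 × ℤ_3 and ℤ_24:
gcd(8,3) = 1, so ℤ_8 × ℤ_3 ≅ ℤ_24 (CRT)

Yes, ℤ_8 × ℤ_3 ≅ ℤ_24


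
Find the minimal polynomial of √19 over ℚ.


√19 satisfies x² - 19 = 0, irreducible over ℚ since 19 is squarefree

Minimal polynomial: x² - 19


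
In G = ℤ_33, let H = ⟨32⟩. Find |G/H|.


|⟨32⟩| = n / gcd(32, 33) = 33 / 1 = 33
H is normal (ℤ_33 is abelian).
|G/H| = |G| / |H| = 33 / 33 = 1

|G/H| = 1


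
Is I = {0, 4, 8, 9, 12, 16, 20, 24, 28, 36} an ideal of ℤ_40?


Check ideal conditions for I = {0, 4, 8, 9, 12, 16, 20, 24, 28, 36} in ℤ_40:
(1) I is an additive subgroup? No
(2) For r ∈ ℤ_40 and a ∈ I: r·a ∈ I? No  [counterexample: r=2, a=9, r·a mod 40 = 18 ∉ I]

No, I is not an ideal of ℤ_40


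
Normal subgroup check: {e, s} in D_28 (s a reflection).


H = {e, s} in D_28 (s a reflection)
r·s·r⁻¹ = sr⁻² ≠ s for n ≥ 3, so {e, s} is not closed under conjugation

No, not a normal subgroup


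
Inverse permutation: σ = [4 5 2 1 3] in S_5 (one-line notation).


To find σ⁻¹, swap domain and range:
σ(1) = 4 → σ⁻¹(4) = 1
σ(2) = 5 → σ⁻¹(5) = 2
σ(3) = 2 → σ⁻¹(2) = 3
σ(4) = 1 → σ⁻¹(1) = 4
σ(5) = 3 → σ⁻¹(3) = 5

σ⁻¹ = [4 3 5 1 2]


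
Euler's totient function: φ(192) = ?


Factor n: 192 = 2^6 × 3
φ(n) = n · ∏(1 - 1/p) over distinct primes p | n
φ(192) = 192 · (1 - 1/2) · (1 - 1/3) = 64

φ(192) = 64


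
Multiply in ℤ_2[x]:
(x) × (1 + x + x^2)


Expand and collect like terms; reduce coefficients mod 2:
x^0: 0·1 = 0 ≡ 0 (mod 2)
x^1: 0·1 + 1·1 = 1 ≡ 1 (mod 2)
x^2: 0·1 + 1·1 = 1 ≡ 1 (mod 2)
x^3: 1·1 = 1 ≡ 1 (mod 2)
Result: x + x^2 + x^3

f · g = x + x^2 + x^3


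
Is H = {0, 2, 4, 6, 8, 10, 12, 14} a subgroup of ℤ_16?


Subgroup test for H = {0, 2, 4, 6, 8, 10, 12, 14} in (ℤ_16, +):
(1) 0 ∈ H? Yes
(2) Closure: for all a,b ∈ H, (a+b) mod 16 ∈ H? Yes
(3) Inverses: for all a ∈ H, -a mod 16 ∈ H? Yes

Yes, H is a subgroup of ℤ_16


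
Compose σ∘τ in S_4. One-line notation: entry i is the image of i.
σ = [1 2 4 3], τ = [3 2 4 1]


σ∘τ: apply τ first, then σ
1 →τ 3 →σ 4
2 →τ 2 →σ 2
3 →τ 4 →σ 3
4 →τ 1 →σ 1

σ∘τ = [4 2 3 1]


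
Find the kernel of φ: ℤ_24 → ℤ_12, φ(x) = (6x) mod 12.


Kernel = preimage of identity
ker(φ) = {x ∈ ℤ_24 : 6x ≡ 0 (mod 12)}. Since 12 | 24, φ is well-defined. The kernel is the cyclic subgroup ⟨2⟩ of ℤ_24 (order 12), i.e. {0, 2, 4, 6, 8, 10, 12, 14, 16, 18, 20, 22}

ker(φ) = {0, 2, 4, 6, 8, 10, 12, 14, 16, 18, 20, 22}


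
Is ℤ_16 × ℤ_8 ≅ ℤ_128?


Comparing ℤ_16 × ℤ_8 and ℤ_128:
gcd(16,8) = 8 ≠ 1. Max element order in ℤ_16×ℤ_8 is lcm(16,8) = 16 < 128, so it has no element of order 128

No, ℤ_16 × ℤ_8 ≇ ℤ_128


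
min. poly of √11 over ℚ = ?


√11 satisfies x² - 11 = 0, irreducible over ℚ since 11 is squarefree

Minimal polynomial: x² - 11


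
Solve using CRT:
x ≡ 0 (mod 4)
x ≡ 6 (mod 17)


m₁ = 4, m₂ = 17, gcd = 1, so CRT applies. M = m₁·m₂ = 68
Let M₁ = M/m₁ = 17, M₂ = M/m₂ = 4
Find y₁ ≡ M₁⁻¹ (mod m₁): 17⁻¹ ≡ 1 (mod 4)
Find y₂ ≡ M₂⁻¹ (mod m₂): 4⁻¹ ≡ 13 (mod 17)
x = a₁·M₁·y₁ + a₂·M₂·y₂ = 0·17·1 + 6·4·13 = 312
Reduce mod 68: x ≡ 40
Check: 40 mod 4 = 0 ✓, 40 mod 17 = 6 ✓

x ≡ 40 (mod 68)


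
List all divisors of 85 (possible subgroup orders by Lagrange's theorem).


Lagrange's theorem: |H| divides |G|
|G| = 85
Divisors of 85: 1, 5, 17, 85

Possible subgroup orders: {1, 5, 17, 85}


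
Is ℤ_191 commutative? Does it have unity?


ℤ_191 is a commutative ring with unity 1; 191 is prime, so ℤ_191 is a field (hence an integral domain)
Commutative: Yes
Integral domain: Yes
Has unity: Yes

ℤ_191: Commutative=Yes, Unity=Yes


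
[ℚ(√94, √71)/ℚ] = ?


[ℚ(√94,√71):ℚ] = [ℚ(√94,√71):ℚ(√94)]·[ℚ(√94):ℚ] = 2·2 = 4

[ℚ(√94, √71)/ℚ] = 4


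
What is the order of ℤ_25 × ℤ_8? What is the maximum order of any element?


|ℤ_25 × ℤ_8| = 25 × 8 = 200
Max element order = lcm(25,8) = 200
Cyclic? Yes (gcd=1)

|ℤ_25×ℤ_8| = 200, max element order = 200


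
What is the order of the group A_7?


|A_n| = n!/2 (even permutations)
|A_7| = 7!/2 = 5040/2 = 2520

|A_7| = 2520


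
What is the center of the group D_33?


Z(G) = {g ∈ G | gx = xg for all x ∈ G}
For odd n, Z(D_n) = {e}: no nontrivial rotation commutes with all reflections

Z(D_33) = {e}


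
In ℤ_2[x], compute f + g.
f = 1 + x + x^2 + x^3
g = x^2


Add coefficients mod 2:
x^0: 1 + 0 = 1 (mod 2)
x^1: 1 + 0 = 1 (mod 2)
x^2: 1 + 1 = 0 (mod 2)
x^3: 1 + 0 = 1 (mod 2)
Result: 1 + x + x^3

f + g = 1 + x + x^3


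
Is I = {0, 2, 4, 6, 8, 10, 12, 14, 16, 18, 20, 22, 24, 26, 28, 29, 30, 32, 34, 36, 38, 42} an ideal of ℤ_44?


Check ideal conditions for I = {0, 2, 4, 6, 8, 10, 12, 14, 16, 18, 20, 22, 24, 26, 28, 29, 30, 32, 34, 36, 38, 42} in ℤ_44:
(1) I is an additive subgroup? No
(2) For r ∈ ℤ_44 and a ∈ I: r·a ∈ I? No  [counterexample: r=2, a=20, r·a mod 44 = 40 ∉ I]

No, I is not an ideal of ℤ_44


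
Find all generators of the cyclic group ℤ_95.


g generates ℤ_n iff gcd(g,n) = 1
Prime factors of 95: 5, 19
Generators are g ∈ {1,...,94} not divisible by any of these primes.
Generators: {1, 2, 3, 4, 6, 7, 8, 9, 11, 12, 13, 14, 16, 17, 18, 21, 22, 23, 24, 26, 27, 28, 29, 31, 32, 33, 34, 36, 37, 39, 41, 42, 43, 44, 46, 47, 48, 49, 51, 52, 53, 54, 56, 58, 59, 61, 62, 63, 64, 66, 67, 68, 69, 71, 72, 73, 74, 77, 78, 79, 81, 82, 83, 84, 86, 87, 88, 89, 91, 92, 93, 94}
Number of generators = φ(95) = 72

Generators of ℤ_95 = {1, 2, 3, 4, 6, 7, 8, 9, 11, 12, 13, 14, 16, 17, 18, 21, 22, 23, 24, 26, 27, 28, 29, 31, 32, 33, 34, 36, 37, 39, 41, 42, 43, 44, 46, 47, 48, 49, 51, 52, 53, 54, 56, 58, 59, 61, 62, 63, 64, 66, 67, 68, 69, 71, 72, 73, 74, 77, 78, 79, 81, 82, 83, 84, 86, 87, 88, 89, 91, 92, 93, 94}


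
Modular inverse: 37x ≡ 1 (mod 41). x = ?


Use the extended Euclidean algorithm to write 1 = 37·s + 41·t; then s mod 41 is the inverse.
Euclidean algorithm:
  37 = 0·41 + 37
  41 = 1·37 + 4
  37 = 9·4 + 1
  4 = 4·1 + 0
gcd(37,41) = 1
Back-substitution gives: 37·(10) + 41·(-9) = 1
So 37⁻¹ ≡ 10 ≡ 10 (mod 41)
Check: 37 × 10 = 370 ≡ 1 (mod 41) ✓

37⁻¹ ≡ 10 (mod 41)


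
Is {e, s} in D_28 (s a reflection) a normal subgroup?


H = {e, s} in D_28 (s a reflection)
r·s·r⁻¹ = sr⁻² ≠ s for n ≥ 3, so {e, s} is not closed under conjugation

No, not a normal subgroup


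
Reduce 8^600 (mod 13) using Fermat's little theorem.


Fermat's little theorem: if p is prime and gcd(a,p)=1, then a^(p-1) ≡ 1 (mod p)
p = 13 is prime, gcd(8,13) = 1
Reduce exponent: 600 mod 12 = 0
So 8^600 ≡ 8^0 (mod 13)
8^0 = 1

8^600 ≡ 1 (mod 13)


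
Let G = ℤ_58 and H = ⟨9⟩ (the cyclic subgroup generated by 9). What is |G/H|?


|⟨9⟩| = n / gcd(9, 58) = 58 / 1 = 58
H is normal (ℤ_58 is abelian).
|G/H| = |G| / |H| = 58 / 58 = 1

|G/H| = 1


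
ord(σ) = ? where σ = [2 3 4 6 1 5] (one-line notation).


Cycle decomposition: (1 2 3 4 6 5)
Cycle lengths: 6
Order = lcm(6) = 6

ord(σ) = 6


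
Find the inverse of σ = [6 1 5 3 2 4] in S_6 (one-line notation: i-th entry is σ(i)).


To find σ⁻¹, swap domain and range:
σ(1) = 6 → σ⁻¹(6) = 1
σ(2) = 1 → σ⁻¹(1) = 2
σ(3) = 5 → σ⁻¹(5) = 3
σ(4) = 3 → σ⁻¹(3) = 4
σ(5) = 2 → σ⁻¹(2) = 5
σ(6) = 4 → σ⁻¹(4) = 6

σ⁻¹ = [2 5 4 6 3 1]


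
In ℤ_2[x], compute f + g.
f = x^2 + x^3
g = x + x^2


Add coefficients mod 2:
x^0: 0 + 0 = 0 (mod 2)
x^1: 0 + 1 = 1 (mod 2)
x^2: 1 + 1 = 0 (mod 2)
x^3: 1 + 0 = 1 (mod 2)
Result: x + x^3

f + g = x + x^3


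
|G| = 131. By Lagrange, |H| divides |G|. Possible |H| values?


Lagrange's theorem: |H| divides |G|
|G| = 131
Divisors of 131: 1, 131

Possible subgroup orders: {1, 131}


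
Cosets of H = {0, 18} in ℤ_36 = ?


H = {0, 18}, |H| = 2
Number of cosets = |G|/|H| = 36/2 = 18
0 + H = {0, 18}
1 + H = {1, 19}
2 + H = {2, 20}
3 + H = {3, 21}
4 + H = {4, 22}
5 + H = {5, 23}
6 + H = {6, 24}
7 + H = {7, 25}
8 + H = {8, 26}
9 + H = {9, 27}
10 + H = {10, 28}
11 + H = {11, 29}
12 + H = {12, 30}
13 + H = {13, 31}
14 + H = {14, 32}
15 + H = {15, 33}
16 + H = {16, 34}
17 + H = {17, 35}

Cosets: 0+H={0,18}; 1+H={1,19}; 2+H={2,20}; 3+H={3,21}; 4+H={4,22}; 5+H={5,23}; 6+H={6,24}; 7+H={7,25}; 8+H={8,26}; 9+H={9,27}; 10+H={10,28}; 11+H={11,29}; 12+H={12,30}; 13+H={13,31}; 14+H={14,32}; 15+H={15,33}; 16+H={16,34}; 17+H={17,35}


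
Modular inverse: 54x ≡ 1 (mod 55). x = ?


Use the extended Euclidean algorithm to write 1 = 54·s + 55·t; then s mod 55 is the inverse.
Euclidean algorithm:
  54 = 0·55 + 54
  55 = 1·54 + 1
  54 = 54·1 + 0
gcd(54,55) = 1
Back-substitution gives: 54·(-1) + 55·(1) = 1
So 54⁻¹ ≡ -1 ≡ 54 (mod 55)
Check: 54 × 54 = 2916 ≡ 1 (mod 55) ✓

54⁻¹ ≡ 54 (mod 55)


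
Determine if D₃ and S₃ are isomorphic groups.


Comparing D₃ and S₃:
Both are the unique non-abelian group of order 6

Yes, D₃ ≅ S₃


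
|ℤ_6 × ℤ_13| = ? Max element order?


|ℤ_6 × ℤ_13| = 6 × 13 = 78
Max element order = lcm(6,13) = 78
Cyclic? Yes (gcd=1)

|ℤ_6×ℤ_13| = 78, max element order = 78


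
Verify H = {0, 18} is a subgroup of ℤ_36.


Subgroup test for H = {0, 18} in (ℤ_36, +):
(1) 0 ∈ H? Yes
(2) Closure: for all a,b ∈ H, (a+b) mod 36 ∈ H? Yes
(3) Inverses: for all a ∈ H, -a mod 36 ∈ H? Yes

Yes, H is a subgroup of ℤ_36


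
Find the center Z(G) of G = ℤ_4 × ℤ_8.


Z(G) = {g ∈ G | gx = xg for all x ∈ G}
Direct product of abelian groups is abelian, so Z(G) = G

Z(ℤ_4 × ℤ_8) = ℤ_4 × ℤ_8


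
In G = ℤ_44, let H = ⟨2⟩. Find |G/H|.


|⟨2⟩| = n / gcd(2, 44) = 44 / 2 = 22
H is normal (ℤ_44 is abelian).
|G/H| = |G| / |H| = 44 / 22 = 2

|G/H| = 2


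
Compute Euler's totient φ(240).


Factor n: 240 = 2^4 × 3 × 5
φ(n) = n · ∏(1 - 1/p) over distinct primes p | n
φ(240) = 240 · (1 - 1/2) · (1 - 1/3) · (1 - 1/5) = 64

φ(240) = 64


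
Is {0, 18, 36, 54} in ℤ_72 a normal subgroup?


H = {0, 18, 36, 54} in ℤ_72
ℤ_72 is abelian; every subgroup of an abelian group is normal

Yes, normal subgroup


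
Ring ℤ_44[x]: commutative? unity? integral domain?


ℤ_44 has zero divisors (2·22 ≡ 0), and these lift to constant zero divisors in ℤ_44[x]; so not an integral domain
Commutative: Yes
Integral domain: No
Has unity: Yes

ℤ_44[x]: Commutative=Yes, Unity=Yes


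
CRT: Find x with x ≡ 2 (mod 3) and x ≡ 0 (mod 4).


m₁ = 3, m₂ = 4, gcd = 1, so CRT applies. M = m₁·m₂ = 12
Let M₁ = M/m₁ = 4, M₂ = M/m₂ = 3
Find y₁ ≡ M₁⁻¹ (mod m₁): 4⁻¹ ≡ 1 (mod 3)
Find y₂ ≡ M₂⁻¹ (mod m₂): 3⁻¹ ≡ 3 (mod 4)
x = a₁·M₁·y₁ + a₂·M₂·y₂ = 2·4·1 + 0·3·3 = 8
Reduce mod 12: x ≡ 8
Check: 8 mod 3 = 2 ✓, 8 mod 4 = 0 ✓

x ≡ 8 (mod 12)


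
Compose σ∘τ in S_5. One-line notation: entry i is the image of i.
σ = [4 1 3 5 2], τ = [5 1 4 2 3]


σ∘τ: apply τ first, then σ
1 →τ 5 →σ 2
2 →τ 1 →σ 4
3 →τ 4 →σ 5
4 →τ 2 →σ 1
5 →τ 3 →σ 3

σ∘τ = [2 4 5 1 3]


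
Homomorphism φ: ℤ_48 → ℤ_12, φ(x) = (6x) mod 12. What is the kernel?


Kernel = preimage of identity
ker(φ) = {x ∈ ℤ_48 : 6x ≡ 0 (mod 12)}. Since 12 | 48, φ is well-defined. The kernel is the cyclic subgroup ⟨2⟩ of ℤ_48 (order 24), i.e. {0, 2, 4, 6, 8, 10, 12, 14, 16, 18, 20, 22, 24, 26, 28, 30, 32, 34, 36, 38, 40, 42, 44, 46}

ker(φ) = {0, 2, 4, 6, 8, 10, 12, 14, 16, 18, 20, 22, 24, 26, 28, 30, 32, 34, 36, 38, 40, 42, 44, 46}


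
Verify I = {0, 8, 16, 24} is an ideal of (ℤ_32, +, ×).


Check ideal conditions for I = {0, 8, 16, 24} in ℤ_32:
(1) I is an additive subgroup? Yes
(2) For r ∈ ℤ_32 and a ∈ I: r·a ∈ I? Yes

Yes, I is an ideal of ℤ_32


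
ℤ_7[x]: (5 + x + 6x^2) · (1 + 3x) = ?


Expand and collect like terms; reduce coefficients mod 7:
x^0: 5·1 = 5 ≡ 5 (mod 7)
x^1: 5·3 + 1·1 = 16 ≡ 2 (mod 7)
x^2: 1·3 + 6·1 = 9 ≡ 2 (mod 7)
x^3: 6·3 = 18 ≡ 4 (mod 7)
Result: 5 + 2x + 2x^2 + 4x^3

f · g = 5 + 2x + 2x^2 + 4x^3


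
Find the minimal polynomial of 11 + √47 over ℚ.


Let α = 11 + √47. Then α - 11 = √47, so (α - 11)² = 47, giving α² - 22α + 74 = 0. Degree 2 and α ∉ ℚ, so this is the minimal polynomial.

Minimal polynomial: x² - 22x + 74


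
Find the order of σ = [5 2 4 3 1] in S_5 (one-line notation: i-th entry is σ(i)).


Cycle decomposition: (1 5) (3 4)
Cycle lengths: 2, 2
Order = lcm(2, 2) = 2

ord(σ) = 2


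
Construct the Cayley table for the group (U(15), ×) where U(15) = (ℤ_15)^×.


Elements: {1, 2, 4, 7, 8, 11, 13, 14}
Operation: multiplication mod 15
Entry (a, b) = (a × b) mod 15

Cayley table:
   |  1 |  2 |  4 |  7 |  8 | 11 | 13 | 14
 1 |  1 |  2 |  4 |  7 |  8 | 11 | 13 | 14
 2 |  2 |  4 |  8 | 14 |  1 |  7 | 11 | 13
 4 |  4 |  8 |  1 | 13 |  2 | 14 |  7 | 11
 7 |  7 | 14 | 13 |  4 | 11 |  2 |  1 |  8
 8 |  8 |  1 |  2 | 11 |  4 | 13 | 14 |  7
11 | 11 |  7 | 14 |  2 | 13 |  1 |  8 |  4
13 | 13 | 11 |  7 |  1 | 14 |  8 |  4 |  2
14 | 14 | 13 | 11 |  8 |  7 |  4 |  2 |  1


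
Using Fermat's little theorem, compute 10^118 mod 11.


Fermat's little theorem: if p is prime and gcd(a,p)=1, then a^(p-1) ≡ 1 (mod p)
p = 11 is prime, gcd(10,11) = 1
Reduce exponent: 118 mod 10 = 8
So 10^118 ≡ 10^8 (mod 11)
10^8 mod 11 = 1

10^118 ≡ 1 (mod 11)


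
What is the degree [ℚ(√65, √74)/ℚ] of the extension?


[ℚ(√65,√74):ℚ] = [ℚ(√65,√74):ℚ(√65)]·[ℚ(√65):ℚ] = 2·2 = 4

[ℚ(√65, √74)/ℚ] = 4


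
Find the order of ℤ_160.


ℤ_n has n elements.

|ℤ_160| = 160


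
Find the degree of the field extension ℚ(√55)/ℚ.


√55 has minimal polynomial x² - 55 (irreducible over ℚ since 55 is squarefree)

[ℚ(√55)/ℚ] = 2


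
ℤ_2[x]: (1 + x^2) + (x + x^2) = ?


Add coefficients mod 2:
x^0: 1 + 0 = 1 (mod 2)
x^1: 0 + 1 = 1 (mod 2)
x^2: 1 + 1 = 0 (mod 2)
Result: 1 + x

f + g = 1 + x


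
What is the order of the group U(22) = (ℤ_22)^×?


U(n) is the group of units mod n; |U(n)| = φ(n)
|U(22)| = φ(22) = 10

|U(22) = (ℤ_22)^×| = 10


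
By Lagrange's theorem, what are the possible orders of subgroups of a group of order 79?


Lagrange's theorem: |H| divides |G|
|G| = 79
Divisors of 79: 1, 79

Possible subgroup orders: {1, 79}


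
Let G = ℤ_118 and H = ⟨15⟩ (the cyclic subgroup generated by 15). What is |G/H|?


|⟨15⟩| = n / gcd(15, 118) = 118 / 1 = 118
H is normal (ℤ_118 is abelian).
|G/H| = |G| / |H| = 118 / 118 = 1

|G/H| = 1


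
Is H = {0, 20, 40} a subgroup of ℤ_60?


Subgroup test for H = {0, 20, 40} in (ℤ_60, +):
(1) 0 ∈ H? Yes
(2) Closure: for all a,b ∈ H, (a+b) mod 60 ∈ H? Yes
(3) Inverses: for all a ∈ H, -a mod 60 ∈ H? Yes

Yes, H is a subgroup of ℤ_60


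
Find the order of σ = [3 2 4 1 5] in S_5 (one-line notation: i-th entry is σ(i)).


Cycle decomposition: (1 3 4)
Cycle lengths: 3
Order = lcm(3) = 3

ord(σ) = 3


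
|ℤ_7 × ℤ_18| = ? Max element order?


|ℤ_7 × ℤ_18| = 7 × 18 = 126
Max element order = lcm(7,18) = 126
Cyclic? Yes (gcd=1)

|ℤ_7×ℤ_18| = 126, max element order = 126


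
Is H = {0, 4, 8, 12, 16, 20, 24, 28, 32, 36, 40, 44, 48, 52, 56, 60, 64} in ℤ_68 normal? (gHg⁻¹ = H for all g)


H = {0, 4, 8, 12, 16, 20, 24, 28, 32, 36, 40, 44, 48, 52, 56, 60, 64} in ℤ_68
ℤ_68 is abelian; every subgroup of an abelian group is normal

Yes, normal subgroup


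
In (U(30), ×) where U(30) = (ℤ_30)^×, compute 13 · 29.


Operation: multiplication mod 30
13 · 29 = (a × b) mod 30 with a = 13, b = 29

13 · 29 = 17


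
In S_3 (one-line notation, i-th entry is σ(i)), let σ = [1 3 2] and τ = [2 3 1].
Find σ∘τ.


σ∘τ: apply τ first, then σ
1 →τ 2 →σ 3
2 →τ 3 →σ 2
3 →τ 1 →σ 1

σ∘τ = [3 2 1]


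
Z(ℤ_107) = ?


Z(G) = {g ∈ G | gx = xg for all x ∈ G}
ℤ_107 is abelian, so Z(G) = G

Z(ℤ_107) = ℤ_107


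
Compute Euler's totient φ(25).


φ(n) = count of k ∈ {1,...,n} with gcd(k,n)=1
Coprimes to 25: {1, 2, 3, 4, 6, 7, 8, 9, 11, 12, 13, 14, 16, 17, 18, 19, 21, 22, 23, 24}
Count: 20

φ(25) = 20


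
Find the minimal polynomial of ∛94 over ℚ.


∛94 satisfies x³ - 94 = 0, irreducible over ℚ (no rational root; 94 is not a perfect cube)

Minimal polynomial: x³ - 94


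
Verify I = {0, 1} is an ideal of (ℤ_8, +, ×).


Check ideal conditions for I = {0, 1} in ℤ_8:
(1) I is an additive subgroup? No
(2) For r ∈ ℤ_8 and a ∈ I: r·a ∈ I? No  [counterexample: r=2, a=1, r·a mod 8 = 2 ∉ I]

No, I is not an ideal of ℤ_8


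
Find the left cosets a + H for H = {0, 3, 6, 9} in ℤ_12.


H = {0, 3, 6, 9}, |H| = 4
Number of cosets = |G|/|H| = 12/4 = 3
0 + H = {0, 3, 6, 9}
1 + H = {1, 4, 7, 10}
2 + H = {2, 5, 8, 11}

Cosets: 0+H={0,3,6,9}; 1+H={1,4,7,10}; 2+H={2,5,8,11}


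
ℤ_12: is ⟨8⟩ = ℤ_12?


g generates ℤ_n iff gcd(g, n) = 1
gcd(8, 12) = 4
Since gcd = 4 ≠ 1, ⟨8⟩ has order 3 < 12, so 8 is not a generator.

No, 8 does not generate ℤ_12


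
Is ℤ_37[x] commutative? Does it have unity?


ℤ_37 is a field (n prime), so ℤ_37[x] is a commutative integral domain with unity
Commutative: Yes
Integral domain: Yes
Has unity: Yes

ℤ_37[x]: Commutative=Yes, Unity=Yes


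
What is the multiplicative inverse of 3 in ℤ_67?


Use the extended Euclidean algorithm to write 1 = 3·s + 67·t; then s mod 67 is the inverse.
Euclidean algorithm:
  3 = 0·67 + 3
  67 = 22·3 + 1
  3 = 3·1 + 0
gcd(3,67) = 1
Back-substitution gives: 3·(-22) + 67·(1) = 1
So 3⁻¹ ≡ -22 ≡ 45 (mod 67)
Check: 3 × 45 = 135 ≡ 1 (mod 67) ✓

3⁻¹ ≡ 45 (mod 67)


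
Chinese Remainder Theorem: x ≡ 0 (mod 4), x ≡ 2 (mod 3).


m₁ = 4, m₂ = 3, gcd = 1, so CRT applies. M = m₁·m₂ = 12
Let M₁ = M/m₁ = 3, M₂ = M/m₂ = 4
Find y₁ ≡ M₁⁻¹ (mod m₁): 3⁻¹ ≡ 3 (mod 4)
Find y₂ ≡ M₂⁻¹ (mod m₂): 4⁻¹ ≡ 1 (mod 3)
x = a₁·M₁·y₁ + a₂·M₂·y₂ = 0·3·3 + 2·4·1 = 8
Reduce mod 12: x ≡ 8
Check: 8 mod 4 = 0 ✓, 8 mod 3 = 2 ✓

x ≡ 8 (mod 12)


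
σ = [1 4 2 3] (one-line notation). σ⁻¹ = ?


To find σ⁻¹, swap domain and range:
σ(1) = 1 → σ⁻¹(1) = 1
σ(2) = 4 → σ⁻¹(4) = 2
σ(3) = 2 → σ⁻¹(2) = 3
σ(4) = 3 → σ⁻¹(3) = 4

σ⁻¹ = [1 3 4 2]


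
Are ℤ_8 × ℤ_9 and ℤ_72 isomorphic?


Comparing ℤ_8 × ℤ_9 and ℤ_72:
gcd(8,9) = 1, so ℤ_8 × ℤ_9 ≅ ℤ_72 (CRT)

Yes, ℤ_8 × ℤ_9 ≅ ℤ_72


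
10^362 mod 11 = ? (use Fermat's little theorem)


Fermat's little theorem: if p is prime and gcd(a,p)=1, then a^(p-1) ≡ 1 (mod p)
p = 11 is prime, gcd(10,11) = 1
Reduce exponent: 362 mod 10 = 2
So 10^362 ≡ 10^2 (mod 11)
10^2 mod 11 = 1

10^362 ≡ 1 (mod 11)


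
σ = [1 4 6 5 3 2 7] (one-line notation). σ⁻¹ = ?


To find σ⁻¹, swap domain and range:
σ(1) = 1 → σ⁻¹(1) = 1
σ(2) = 4 → σ⁻¹(4) = 2
σ(3) = 6 → σ⁻¹(6) = 3
σ(4) = 5 → σ⁻¹(5) = 4
σ(5) = 3 → σ⁻¹(3) = 5
σ(6) = 2 → σ⁻¹(2) = 6
σ(7) = 7 → σ⁻¹(7) = 7

σ⁻¹ = [1 6 5 2 4 3 7]


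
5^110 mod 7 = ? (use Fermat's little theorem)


Fermat's little theorem: if p is prime and gcd(a,p)=1, then a^(p-1) ≡ 1 (mod p)
p = 7 is prime, gcd(5,7) = 1
Reduce exponent: 110 mod 6 = 2
So 5^110 ≡ 5^2 (mod 7)
5^2 mod 7 = 4

5^110 ≡ 4 (mod 7)


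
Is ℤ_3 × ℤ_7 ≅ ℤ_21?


Comparing ℤ_3 × ℤ_7 and ℤ_21:
gcd(3,7) = 1, so ℤ_3 × ℤ_7 ≅ ℤ_21 (CRT)

Yes, ℤ_3 × ℤ_7 ≅ ℤ_21


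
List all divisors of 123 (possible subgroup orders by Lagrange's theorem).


Lagrange's theorem: |H| divides |G|
|G| = 123
Divisors of 123: 1, 3, 41, 123

Possible subgroup orders: {1, 3, 41, 123}


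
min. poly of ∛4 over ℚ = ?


∛4 satisfies x³ - 4 = 0, irreducible over ℚ (no rational root; 4 is not a perfect cube)

Minimal polynomial: x³ - 4


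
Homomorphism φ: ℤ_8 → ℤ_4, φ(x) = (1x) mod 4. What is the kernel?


Kernel = preimage of identity
ker(φ) = {x ∈ ℤ_8 : 1x ≡ 0 (mod 4)}. Since 4 | 8, φ is well-defined. The kernel is the cyclic subgroup ⟨4⟩ of ℤ_8 (order 2), i.e. {0, 4}

ker(φ) = {0, 4}


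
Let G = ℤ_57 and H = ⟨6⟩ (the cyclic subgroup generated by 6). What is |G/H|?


|⟨6⟩| = n / gcd(6, 57) = 57 / 3 = 19
H is normal (ℤ_57 is abelian).
|G/H| = |G| / |H| = 57 / 19 = 3

|G/H| = 3


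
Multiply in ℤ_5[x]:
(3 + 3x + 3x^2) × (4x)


Expand and collect like terms; reduce coefficients mod 5:
x^0: 3·0 = 0 ≡ 0 (mod 5)
x^1: 3·4 + 3·0 = 12 ≡ 2 (mod 5)
x^2: 3·4 + 3·0 = 12 ≡ 2 (mod 5)
x^3: 3·4 = 12 ≡ 2 (mod 5)
Result: 2x + 2x^2 + 2x^3

f · g = 2x + 2x^2 + 2x^3


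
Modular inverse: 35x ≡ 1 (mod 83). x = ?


Use the extended Euclidean algorithm to write 1 = 35·s + 83·t; then s mod 83 is the inverse.
Euclidean algorithm:
  35 = 0·83 + 35
  83 = 2·35 + 13
  35 = 2·13 + 9
  13 = 1·9 + 4
  9 = 2·4 + 1
  4 = 4·1 + 0
gcd(35,83) = 1
Back-substitution gives: 35·(19) + 83·(-8) = 1
So 35⁻¹ ≡ 19 ≡ 19 (mod 83)
Check: 35 × 19 = 665 ≡ 1 (mod 83) ✓

35⁻¹ ≡ 19 (mod 83)


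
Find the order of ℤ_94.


ℤ_n has n elements.

|ℤ_94| = 94


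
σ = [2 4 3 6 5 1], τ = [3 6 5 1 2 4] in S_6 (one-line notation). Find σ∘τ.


σ∘τ: apply τ first, then σ
1 →τ 3 →σ 3
2 →τ 6 →σ 1
3 →τ 5 →σ 5
4 →τ 1 →σ 2
5 →τ 2 →σ 4
6 →τ 4 →σ 6

σ∘τ = [3 1 5 2 4 6]


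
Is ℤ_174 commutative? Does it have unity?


ℤ_174 is a commutative ring with unity 1; 174 = 2×87 is composite, so 2·87 ≡ 0 gives zero divisors (not an integral domain)
Commutative: Yes
Integral domain: No
Has unity: Yes

ℤ_174: Commutative=Yes, Unity=Yes


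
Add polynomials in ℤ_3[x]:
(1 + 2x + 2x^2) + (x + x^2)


Add coefficients mod 3:
x^0: 1 + 0 = 1 (mod 3)
x^1: 2 + 1 = 0 (mod 3)
x^2: 2 + 1 = 0 (mod 3)
Result: 1

f + g = 1


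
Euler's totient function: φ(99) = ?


Factor n: 99 = 3^2 × 11
φ(n) = n · ∏(1 - 1/p) over distinct primes p | n
φ(99) = 99 · (1 - 1/3) · (1 - 1/11) = 60

φ(99) = 60


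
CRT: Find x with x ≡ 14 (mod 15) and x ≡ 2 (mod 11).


m₁ = 15, m₂ = 11, gcd = 1, so CRT applies. M = m₁·m₂ = 165
Let M₁ = M/m₁ = 11, M₂ = M/m₂ = 15
Find y₁ ≡ M₁⁻¹ (mod m₁): 11⁻¹ ≡ 11 (mod 15)
Find y₂ ≡ M₂⁻¹ (mod m₂): 15⁻¹ ≡ 3 (mod 11)
x = a₁·M₁·y₁ + a₂·M₂·y₂ = 14·11·11 + 2·15·3 = 1784
Reduce mod 165: x ≡ 134
Check: 134 mod 15 = 14 ✓, 134 mod 11 = 2 ✓

x ≡ 134 (mod 165)


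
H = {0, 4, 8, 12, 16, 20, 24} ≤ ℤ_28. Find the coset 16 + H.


16 + H = {16 + h (mod 28) : h ∈ H}
16+0=16, 16+4=20, 16+8=24, 16+12=0, 16+16=4, 16+20=8, 16+24=12
16 + H = {0, 4, 8, 12, 16, 20, 24} = 0 + H

16 + H = {0, 4, 8, 12, 16, 20, 24}


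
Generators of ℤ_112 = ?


g generates ℤ_n iff gcd(g,n) = 1
Prime factors of 112: 2, 7
Generators are g ∈ {1,...,111} not divisible by any of these primes.
Generators: {1, 3, 5, 9, 11, 13, 15, 17, 19, 23, 25, 27, 29, 31, 33, 37, 39, 41, 43, 45, 47, 51, 53, 55, 57, 59, 61, 65, 67, 69, 71, 73, 75, 79, 81, 83, 85, 87, 89, 93, 95, 97, 99, 101, 103, 107, 109, 111}
Number of generators = φ(112) = 48

Generators of ℤ_112 = {1, 3, 5, 9, 11, 13, 15, 17, 19, 23, 25, 27, 29, 31, 33, 37, 39, 41, 43, 45, 47, 51, 53, 55, 57, 59, 61, 65, 67, 69, 71, 73, 75, 79, 81, 83, 85, 87, 89, 93, 95, 97, 99, 101, 103, 107, 109, 111}


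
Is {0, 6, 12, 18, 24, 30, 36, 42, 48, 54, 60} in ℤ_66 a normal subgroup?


H = {0, 6, 12, 18, 24, 30, 36, 42, 48, 54, 60} in ℤ_66
ℤ_66 is abelian; every subgroup of an abelian group is normal

Yes, normal subgroup


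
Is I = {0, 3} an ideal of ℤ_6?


Check ideal conditions for I = {0, 3} in ℤ_6:
(1) I is an additive subgroup? Yes
(2) For r ∈ ℤ_6 and a ∈ I: r·a ∈ I? Yes

Yes, I is an ideal of ℤ_6


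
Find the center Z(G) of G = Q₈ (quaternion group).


Z(G) = {g ∈ G | gx = xg for all x ∈ G}
In Q₈ = {±1, ±i, ±j, ±k}, only ±1 commute with every element

Z(Q₈ (quaternion group)) = {1, -1}


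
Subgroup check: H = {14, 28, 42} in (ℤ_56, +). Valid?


Subgroup test for H = {14, 28, 42} in (ℤ_56, +):
(1) 0 ∈ H? No
(2) Closure: for all a,b ∈ H, (a+b) mod 56 ∈ H? No  [counterexample: 14 + 42 = 0 ∉ H]
(3) Inverses: for all a ∈ H, -a mod 56 ∈ H? Yes

No, H is not a subgroup of ℤ_56


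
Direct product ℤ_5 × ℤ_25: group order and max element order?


|ℤ_5 × ℤ_25| = 5 × 25 = 125
Max element order = lcm(5,25) = 25
Cyclic? No (gcd=5)

|ℤ_5×ℤ_25| = 125, max element order = 25


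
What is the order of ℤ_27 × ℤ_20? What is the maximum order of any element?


|ℤ_27 × ℤ_20| = 27 × 20 = 540
Max element order = lcm(27,20) = 540
Cyclic? Yes (gcd=1)

|ℤ_27×ℤ_20| = 540, max element order = 540


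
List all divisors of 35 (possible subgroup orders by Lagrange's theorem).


Lagrange's theorem: |H| divides |G|
|G| = 35
Divisors of 35: 1, 5, 7, 35

Possible subgroup orders: {1, 5, 7, 35}


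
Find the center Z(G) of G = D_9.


Z(G) = {g ∈ G | gx = xg for all x ∈ G}
For odd n, Z(D_n) = {e}: no nontrivial rotation commutes with all reflections

Z(D_9) = {e}


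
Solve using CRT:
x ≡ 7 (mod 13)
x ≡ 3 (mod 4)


m₁ = 13, m₂ = 4, gcd = 1, so CRT applies. M = m₁·m₂ = 52
Let M₁ = M/m₁ = 4, M₂ = M/m₂ = 13
Find y₁ ≡ M₁⁻¹ (mod m₁): 4⁻¹ ≡ 10 (mod 13)
Find y₂ ≡ M₂⁻¹ (mod m₂): 13⁻¹ ≡ 1 (mod 4)
x = a₁·M₁·y₁ + a₂·M₂·y₂ = 7·4·10 + 3·13·1 = 319
Reduce mod 52: x ≡ 7
Check: 7 mod 13 = 7 ✓, 7 mod 4 = 3 ✓

x ≡ 7 (mod 52)


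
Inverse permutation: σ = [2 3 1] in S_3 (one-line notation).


To find σ⁻¹, swap domain and range:
σ(1) = 2 → σ⁻¹(2) = 1
σ(2) = 3 → σ⁻¹(3) = 2
σ(3) = 1 → σ⁻¹(1) = 3

σ⁻¹ = [3 1 2]


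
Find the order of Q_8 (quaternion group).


Q_8 = {±1, ±i, ±j, ±k}
|Q_8| = 8

|Q_8 (quaternion group)| = 8


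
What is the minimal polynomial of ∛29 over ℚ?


∛29 satisfies x³ - 29 = 0, irreducible over ℚ (no rational root; 29 is not a perfect cube)

Minimal polynomial: x³ - 29


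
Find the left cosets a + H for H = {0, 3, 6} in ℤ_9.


H = {0, 3, 6}, |H| = 3
Number of cosets = |G|/|H| = 9/3 = 3
0 + H = {0, 3, 6}
1 + H = {1, 4, 7}
2 + H = {2, 5, 8}

Cosets: 0+H={0,3,6}; 1+H={1,4,7}; 2+H={2,5,8}


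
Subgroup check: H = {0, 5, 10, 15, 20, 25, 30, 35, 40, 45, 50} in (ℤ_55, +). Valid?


Subgroup test for H = {0, 5, 10, 15, 20, 25, 30, 35, 40, 45, 50} in (ℤ_55, +):
(1) 0 ∈ H? Yes
(2) Closure: for all a,b ∈ H, (a+b) mod 55 ∈ H? Yes
(3) Inverses: for all a ∈ H, -a mod 55 ∈ H? Yes

Yes, H is a subgroup of ℤ_55


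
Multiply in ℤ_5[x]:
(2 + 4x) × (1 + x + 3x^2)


Expand and collect like terms; reduce coefficients mod 5:
x^0: 2·1 = 2 ≡ 2 (mod 5)
x^1: 2·1 + 4·1 = 6 ≡ 1 (mod 5)
x^2: 2·3 + 4·1 = 10 ≡ 0 (mod 5)
x^3: 4·3 = 12 ≡ 2 (mod 5)
Result: 2 + x + 2x^3

f · g = 2 + x + 2x^3


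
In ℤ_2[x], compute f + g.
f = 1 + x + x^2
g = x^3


Add coefficients mod 2:
x^0: 1 + 0 = 1 (mod 2)
x^1: 1 + 0 = 1 (mod 2)
x^2: 1 + 0 = 1 (mod 2)
x^3: 0 + 1 = 1 (mod 2)
Result: 1 + x + x^2 + x^3

f + g = 1 + x + x^2 + x^3


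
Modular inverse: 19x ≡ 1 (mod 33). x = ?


Use the extended Euclidean algorithm to write 1 = 19·s + 33·t; then s mod 33 is the inverse.
Euclidean algorithm:
  19 = 0·33 + 19
  33 = 1·19 + 14
  19 = 1·14 + 5
  14 = 2·5 + 4
  5 = 1·4 + 1
  4 = 4·1 + 0
gcd(19,33) = 1
Back-substitution gives: 19·(7) + 33·(-4) = 1
So 19⁻¹ ≡ 7 ≡ 7 (mod 33)
Check: 19 × 7 = 133 ≡ 1 (mod 33) ✓

19⁻¹ ≡ 7 (mod 33)


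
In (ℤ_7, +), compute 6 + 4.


Operation: addition mod 7
6 + 4 = (a + b) mod 7 with a = 6, b = 4

6 + 4 = 3


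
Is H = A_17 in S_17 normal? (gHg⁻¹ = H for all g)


H = A_17 in S_17
A_17 has index 2 in S_17, and every subgroup of index 2 is normal

Yes, normal subgroup


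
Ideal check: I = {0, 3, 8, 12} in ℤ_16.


Check ideal conditions for I = {0, 3, 8, 12} in ℤ_16:
(1) I is an additive subgroup? No
(2) For r ∈ ℤ_16 and a ∈ I: r·a ∈ I? No  [counterexample: r=2, a=3, r·a mod 16 = 6 ∉ I]

No, I is not an ideal of ℤ_16


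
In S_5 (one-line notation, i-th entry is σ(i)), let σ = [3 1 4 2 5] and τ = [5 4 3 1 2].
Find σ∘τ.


σ∘τ: apply τ first, then σ
1 →τ 5 →σ 5
2 →τ 4 →σ 2
3 →τ 3 →σ 4
4 →τ 1 →σ 3
5 →τ 2 →σ 1

σ∘τ = [5 2 4 3 1]


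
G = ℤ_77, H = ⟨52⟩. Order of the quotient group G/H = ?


|⟨52⟩| = n / gcd(52, 77) = 77 / 1 = 77
H is normal (ℤ_77 is abelian).
|G/H| = |G| / |H| = 77 / 77 = 1

|G/H| = 1


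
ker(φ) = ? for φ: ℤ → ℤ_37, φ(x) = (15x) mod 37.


Kernel = preimage of identity
ker(φ) = {x ∈ ℤ : 15x ≡ 0 (mod 37)}. gcd(15,37) = 1, so 15x ≡ 0 (mod 37) ⟺ x ≡ 0 (mod 37/1 = 37). Hence ker(φ) = 37ℤ

ker(φ) = 37ℤ


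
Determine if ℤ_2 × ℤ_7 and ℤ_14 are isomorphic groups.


Comparing ℤ_2 × ℤ_7 and ℤ_14:
gcd(2,7) = 1, so ℤ_2 × ℤ_7 ≅ ℤ_14 (CRT)

Yes, ℤ_2 × ℤ_7 ≅ ℤ_14


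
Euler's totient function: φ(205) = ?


Factor n: 205 = 5 × 41
φ(n) = n · ∏(1 - 1/p) over distinct primes p | n
φ(205) = 205 · (1 - 1/5) · (1 - 1/41) = 160

φ(205) = 160
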